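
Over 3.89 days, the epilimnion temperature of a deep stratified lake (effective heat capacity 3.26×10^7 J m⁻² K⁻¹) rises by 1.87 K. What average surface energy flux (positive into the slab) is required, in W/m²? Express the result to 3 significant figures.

181

Areal heat capacity C = 3.26×10^7 J m⁻² K⁻¹ (given).
Required heat per unit area: Q = C ΔT = 3.26×10^7 × 1.87 = 6.10×10^7 J/m².
Flux F = Q / Δt = 6.10×10^7 / 3.36×10^5 s = 181 W/m².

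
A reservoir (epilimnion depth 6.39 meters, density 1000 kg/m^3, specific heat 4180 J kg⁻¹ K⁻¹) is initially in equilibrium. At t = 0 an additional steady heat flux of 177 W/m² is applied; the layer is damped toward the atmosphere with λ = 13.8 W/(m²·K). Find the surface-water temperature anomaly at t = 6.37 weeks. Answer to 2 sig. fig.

11 K

Areal heat capacity C = ρ c_p D = 1000 × 4180 × 6.39 = 2.67×10^7 J/(m²·K).
τ = C / λ = 2.67×10^7 / 13.8 = 1.94×10^6 s.
Equilibrium anomaly ΔT_eq = F / λ = 177 / 13.8 = 12.8 K.
t = 6.37 weeks = 3.85×10^6 s, so t/τ = 1.99.
ΔT(t) = ΔT_eq (1 − e^(−t/τ)) = 12.8 × (1 − e^−1.99) = 11.1 K.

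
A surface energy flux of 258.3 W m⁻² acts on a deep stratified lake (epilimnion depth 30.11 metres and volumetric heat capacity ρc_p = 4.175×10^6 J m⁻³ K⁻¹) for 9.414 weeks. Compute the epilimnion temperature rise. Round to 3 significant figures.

11.7 K

Areal heat capacity C = ρc_p × D = 4.175×10^6 × 30.11 = 1.26×10^8 J/(m²·K).
Net heat input Q = F Δt = 258.3 × (9.414 weeks × 6.048×10^5 s/week) = 1.47×10^9 J/m².
ΔT = Q / C = 1.47×10^9 / 1.26×10^8 = 11.7 K.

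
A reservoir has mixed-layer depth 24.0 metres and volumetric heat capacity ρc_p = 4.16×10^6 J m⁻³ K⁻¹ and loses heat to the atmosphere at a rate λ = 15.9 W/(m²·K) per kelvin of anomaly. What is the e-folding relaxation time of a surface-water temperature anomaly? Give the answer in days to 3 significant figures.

Areal heat capacity C = ρc_p × D = 4.16×10^6 × 24.0 = 9.98×10^7 J m⁻² K⁻¹.
Relaxation time τ = C / λ = 9.98×10^7 / 15.9 = 6.28×10^6 s.
In days: 6.28×10^6 s / (86400 s/day) = 72.7 days.

72.7 days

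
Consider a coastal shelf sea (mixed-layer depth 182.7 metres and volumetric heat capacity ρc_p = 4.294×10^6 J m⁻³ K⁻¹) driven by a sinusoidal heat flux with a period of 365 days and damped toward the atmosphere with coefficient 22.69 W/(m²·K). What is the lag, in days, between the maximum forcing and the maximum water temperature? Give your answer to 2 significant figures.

Areal heat capacity C = ρc_p × D = 4.294×10^6 × 182.7 = 7.85×10^8 J m⁻² K⁻¹.
ω = 2π / 3.15×10^7 s = 1.99×10^-7 s⁻¹.
Phase lag φ = arctan(Cω/λ) = arctan(156/22.69) = 1.43 rad.
Time lag = φ / ω = 1.43 / 1.99×10^-7 = 7.16×10^6 s = 82.9 days.

83 days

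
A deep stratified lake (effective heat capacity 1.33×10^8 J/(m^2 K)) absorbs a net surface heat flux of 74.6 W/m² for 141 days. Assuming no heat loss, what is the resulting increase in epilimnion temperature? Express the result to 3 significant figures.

6.83 K

Areal heat capacity C = 1.33×10^8 J/(m^2 K) (given).
Net heat input Q = F Δt = 74.6 × (141 days × 86400 s/day) = 9.09×10^8 J/m².
ΔT = Q / C = 9.09×10^8 / 1.33×10^8 = 6.83 K.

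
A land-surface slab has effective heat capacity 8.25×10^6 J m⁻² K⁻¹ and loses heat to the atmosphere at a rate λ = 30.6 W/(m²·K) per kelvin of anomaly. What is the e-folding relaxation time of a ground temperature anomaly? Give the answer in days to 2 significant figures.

3.1 days

Areal heat capacity C = 8.25×10^6 J m⁻² K⁻¹ (given).
Relaxation time τ = C / λ = 8.25×10^6 / 30.6 = 2.70×10^5 s.
In days: 2.70×10^5 s / (86400 s/day) = 3.12 days.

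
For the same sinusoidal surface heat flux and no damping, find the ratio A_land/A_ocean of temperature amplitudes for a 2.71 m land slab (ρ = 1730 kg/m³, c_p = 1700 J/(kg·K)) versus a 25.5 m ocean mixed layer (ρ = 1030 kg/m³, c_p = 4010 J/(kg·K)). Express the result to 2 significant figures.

C_ocean = 1030 × 4010 × 25.5 = 1.05×10^8 J/(m²·K).
C_land = 1730 × 1700 × 2.71 = 7.97×10^6 J/(m²·K).
Undamped amplitude ∝ 1/C, so A_land/A_ocean = C_ocean/C_land = 13.2.

13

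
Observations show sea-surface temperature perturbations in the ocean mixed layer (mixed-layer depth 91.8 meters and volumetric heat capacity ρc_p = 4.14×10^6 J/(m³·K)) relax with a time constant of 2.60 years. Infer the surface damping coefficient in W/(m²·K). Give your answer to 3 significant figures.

4.63

Areal heat capacity C = ρc_p × D = 4.14×10^6 × 91.8 = 3.80×10^8 J m⁻² K⁻¹.
τ = 2.60 years = 8.20×10^7 s.
λ = C / τ = 3.80×10^8 / 8.20×10^7 = 4.63 W/(m²·K).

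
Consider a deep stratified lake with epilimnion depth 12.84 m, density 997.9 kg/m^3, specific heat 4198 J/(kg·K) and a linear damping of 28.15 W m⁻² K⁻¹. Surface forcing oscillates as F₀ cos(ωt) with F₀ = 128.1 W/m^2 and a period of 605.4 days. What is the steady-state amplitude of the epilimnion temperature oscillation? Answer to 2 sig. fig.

4.4 K

Areal heat capacity C = ρ c_p D = 997.9 × 4198 × 12.84 = 5.38×10^7 J/(m^2 K).
Angular frequency ω = 2π / T = 2π / 5.23×10^7 s = 1.20×10^-7 s⁻¹.
√((Cω)² + λ²) = √((6.46)² + 28.15²) = 28.9 W/(m²·K).
Amplitude A = F₀ / √((Cω)²+λ²) = 128.1 / 28.9 = 4.44 K.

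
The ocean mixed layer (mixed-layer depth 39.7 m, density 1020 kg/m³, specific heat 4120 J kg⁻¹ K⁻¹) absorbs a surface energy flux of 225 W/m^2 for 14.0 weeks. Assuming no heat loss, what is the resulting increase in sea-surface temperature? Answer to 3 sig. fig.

Areal heat capacity C = ρ c_p D = 1020 × 4120 × 39.7 = 1.67×10^8 J/(m^2 K).
Net heat input Q = F Δt = 225 × (14.0 weeks × 6.048×10^5 s/week) = 1.91×10^9 J/m².
ΔT = Q / C = 1.91×10^9 / 1.67×10^8 = 11.4 K.

11.4 K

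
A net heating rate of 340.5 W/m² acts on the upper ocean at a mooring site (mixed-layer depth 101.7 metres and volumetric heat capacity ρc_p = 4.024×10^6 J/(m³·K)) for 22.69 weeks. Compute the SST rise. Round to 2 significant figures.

Areal heat capacity C = ρc_p × D = 4.024×10^6 × 101.7 = 4.09×10^8 J/(m²·K).
Net heat input Q = F Δt = 340.5 × (22.69 weeks × 6.048×10^5 s/week) = 4.67×10^9 J/m².
ΔT = Q / C = 4.67×10^9 / 4.09×10^8 = 11.4 K.

11 K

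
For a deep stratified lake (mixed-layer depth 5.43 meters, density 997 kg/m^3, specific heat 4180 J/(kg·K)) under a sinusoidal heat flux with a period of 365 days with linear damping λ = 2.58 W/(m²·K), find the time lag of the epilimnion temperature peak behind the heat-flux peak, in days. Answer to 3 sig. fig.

61.1 days

Areal heat capacity C = ρ c_p D = 997 × 4180 × 5.43 = 2.26×10^7 J/(m²·K).
ω = 2π / 3.15×10^7 s = 1.99×10^-7 s⁻¹.
Phase lag φ = arctan(Cω/λ) = arctan(4.51/2.58) = 1.05 rad.
Time lag = φ / ω = 1.05 / 1.99×10^-7 = 5.28×10^6 s = 61.1 days.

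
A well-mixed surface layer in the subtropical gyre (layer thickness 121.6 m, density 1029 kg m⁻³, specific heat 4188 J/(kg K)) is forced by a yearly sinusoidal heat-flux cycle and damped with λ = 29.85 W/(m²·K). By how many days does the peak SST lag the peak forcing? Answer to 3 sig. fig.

75.1 days

Areal heat capacity C = ρ c_p D = 1029 × 4188 × 121.6 = 5.24×10^8 J/(m^2 K).
ω = 2π / 3.15×10^7 s = 1.99×10^-7 s⁻¹.
Phase lag φ = arctan(Cω/λ) = arctan(104/29.85) = 1.29 rad.
Time lag = φ / ω = 1.29 / 1.99×10^-7 = 6.49×10^6 s = 75.1 days.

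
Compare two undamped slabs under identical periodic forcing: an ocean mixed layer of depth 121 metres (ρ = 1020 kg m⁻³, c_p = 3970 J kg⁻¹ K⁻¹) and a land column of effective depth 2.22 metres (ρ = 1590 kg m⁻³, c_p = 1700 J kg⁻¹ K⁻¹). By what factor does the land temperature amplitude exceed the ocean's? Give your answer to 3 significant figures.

C_ocean = 1020 × 3970 × 121 = 4.90×10^8 J/(m²·K).
C_land = 1590 × 1700 × 2.22 = 6.00×10^6 J/(m²·K).
Undamped amplitude ∝ 1/C, so A_land/A_ocean = C_ocean/C_land = 81.7.

81.7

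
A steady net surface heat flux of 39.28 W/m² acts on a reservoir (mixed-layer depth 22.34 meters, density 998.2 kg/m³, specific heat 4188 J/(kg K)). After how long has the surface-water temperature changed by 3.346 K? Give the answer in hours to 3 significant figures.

Areal heat capacity C = ρ c_p D = 998.2 × 4188 × 22.34 = 9.34×10^7 J m⁻² K⁻¹.
Time required: Δt = C ΔT / F = 9.34×10^7 × 3.346 / 39.28 = 7.96×10^6 s.
In hours: 7.96×10^6 s / (3600 s/hour) = 2210 hours.

2210 hours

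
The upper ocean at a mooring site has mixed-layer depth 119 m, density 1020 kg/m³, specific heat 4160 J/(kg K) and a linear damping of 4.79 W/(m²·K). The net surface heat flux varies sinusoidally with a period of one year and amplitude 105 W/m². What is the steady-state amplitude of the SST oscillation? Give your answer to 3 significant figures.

1.04 K

Areal heat capacity C = ρ c_p D = 1020 × 4160 × 119 = 5.05×10^8 J/(m^2 K).
Angular frequency ω = 2π / T = 2π / 3.15×10^7 s = 1.99×10^-7 s⁻¹.
√((Cω)² + λ²) = √((101)² + 4.79²) = 101 W/(m²·K).
Amplitude A = F₀ / √((Cω)²+λ²) = 105 / 101 = 1.04 K.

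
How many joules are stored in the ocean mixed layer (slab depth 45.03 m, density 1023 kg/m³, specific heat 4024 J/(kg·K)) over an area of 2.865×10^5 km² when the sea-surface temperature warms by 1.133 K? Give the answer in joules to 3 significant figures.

Areal heat capacity C = ρ c_p D = 1023 × 4024 × 45.03 = 1.85×10^8 J m⁻² K⁻¹.
Heat per unit area: q = C ΔT = 1.85×10^8 × 1.133 = 2.10×10^8 J/m².
Total heat: Q = q × A = 2.10×10^8 × (2.865×10^5 × 10⁶ m²) = 6.02×10^19 J.

6.02×10^19 J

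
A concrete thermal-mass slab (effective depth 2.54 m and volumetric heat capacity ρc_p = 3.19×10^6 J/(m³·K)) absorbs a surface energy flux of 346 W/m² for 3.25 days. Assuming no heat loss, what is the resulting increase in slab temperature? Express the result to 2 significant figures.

12 K

Areal heat capacity C = ρc_p × D = 3.19×10^6 × 2.54 = 8.10×10^6 J/(m²·K).
Net heat input Q = F Δt = 346 × (3.25 days × 86400 s/day) = 9.72×10^7 J/m².
ΔT = Q / C = 9.72×10^7 / 8.10×10^6 = 12.0 K.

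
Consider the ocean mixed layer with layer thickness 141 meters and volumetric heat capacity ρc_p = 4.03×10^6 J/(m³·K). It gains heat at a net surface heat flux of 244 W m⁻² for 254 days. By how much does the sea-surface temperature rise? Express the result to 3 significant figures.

Areal heat capacity C = ρc_p × D = 4.03×10^6 × 141 = 5.68×10^8 J/(m^2 K).
Net heat input Q = F Δt = 244 × (254 days × 86400 s/day) = 5.35×10^9 J/m².
ΔT = Q / C = 5.35×10^9 / 5.68×10^8 = 9.42 K.

9.42 K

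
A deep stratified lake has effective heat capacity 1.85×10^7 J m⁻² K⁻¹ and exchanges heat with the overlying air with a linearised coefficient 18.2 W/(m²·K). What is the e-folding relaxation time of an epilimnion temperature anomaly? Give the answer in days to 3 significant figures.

11.8 days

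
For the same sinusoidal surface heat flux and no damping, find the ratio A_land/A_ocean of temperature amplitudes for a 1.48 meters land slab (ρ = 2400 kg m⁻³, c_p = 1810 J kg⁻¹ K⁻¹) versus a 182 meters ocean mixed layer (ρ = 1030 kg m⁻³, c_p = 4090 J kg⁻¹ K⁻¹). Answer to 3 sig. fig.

119

C_ocean = 1030 × 4090 × 182 = 7.67×10^8 J/(m²·K).
C_land = 2400 × 1810 × 1.48 = 6.43×10^6 J/(m²·K).
Undamped amplitude ∝ 1/C, so A_land/A_ocean = C_ocean/C_land = 119.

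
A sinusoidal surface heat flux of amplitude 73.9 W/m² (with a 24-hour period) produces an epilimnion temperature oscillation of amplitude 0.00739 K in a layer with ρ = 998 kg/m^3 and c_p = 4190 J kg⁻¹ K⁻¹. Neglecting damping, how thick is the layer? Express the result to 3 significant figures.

ω = 2π / 86400 s = 7.27×10^-5 s⁻¹.
Required C = F₀ / (A ω) = 73.9 / (0.00739 × 7.27×10^-5) = 1.38×10^8 J/(m²·K).
D = C / (ρ c_p) = 1.38×10^8 / (998 × 4190) = 32.9 m.

32.9 m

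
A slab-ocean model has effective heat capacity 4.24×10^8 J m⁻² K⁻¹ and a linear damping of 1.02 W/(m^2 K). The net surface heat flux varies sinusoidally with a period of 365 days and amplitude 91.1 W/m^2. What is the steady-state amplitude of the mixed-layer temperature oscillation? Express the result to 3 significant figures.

1.08 K

Areal heat capacity C = 4.24×10^8 J m⁻² K⁻¹ (given).
Angular frequency ω = 2π / T = 2π / 3.15×10^7 s = 1.99×10^-7 s⁻¹.
√((Cω)² + λ²) = √((84.5)² + 1.02²) = 84.5 W/(m²·K).
Amplitude A = F₀ / √((Cω)²+λ²) = 91.1 / 84.5 = 1.08 K.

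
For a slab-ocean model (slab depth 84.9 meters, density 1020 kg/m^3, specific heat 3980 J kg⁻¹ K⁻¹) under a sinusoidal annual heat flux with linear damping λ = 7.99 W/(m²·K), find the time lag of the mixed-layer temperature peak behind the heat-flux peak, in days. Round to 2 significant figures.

Areal heat capacity C = ρ c_p D = 1020 × 3980 × 84.9 = 3.45×10^8 J/(m²·K).
ω = 2π / 3.15×10^7 s = 1.99×10^-7 s⁻¹.
Phase lag φ = arctan(Cω/λ) = arctan(68.7/7.99) = 1.45 rad.
Time lag = φ / ω = 1.45 / 1.99×10^-7 = 7.30×10^6 s = 84.5 days.

85 days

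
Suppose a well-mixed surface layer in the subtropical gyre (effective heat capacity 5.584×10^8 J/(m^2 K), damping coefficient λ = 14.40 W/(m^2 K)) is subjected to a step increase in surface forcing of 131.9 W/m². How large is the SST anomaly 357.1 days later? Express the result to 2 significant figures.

Areal heat capacity C = 5.584×10^8 J/(m^2 K) (given).
τ = C / λ = 5.58×10^8 / 14.40 = 3.88×10^7 s.
Equilibrium anomaly ΔT_eq = F / λ = 131.9 / 14.40 = 9.16 K.
t = 357.1 days = 3.09×10^7 s, so t/τ = 0.796.
ΔT(t) = ΔT_eq (1 − e^(−t/τ)) = 9.16 × (1 − e^−0.796) = 5.03 K.

5.0 K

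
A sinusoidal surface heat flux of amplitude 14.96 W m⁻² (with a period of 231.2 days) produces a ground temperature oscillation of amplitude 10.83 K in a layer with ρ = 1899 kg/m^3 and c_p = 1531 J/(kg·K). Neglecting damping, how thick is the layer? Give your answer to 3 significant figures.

1.51 m

ω = 2π / 2.00×10^7 s = 3.15×10^-7 s⁻¹.
Required C = F₀ / (A ω) = 14.96 / (10.83 × 3.15×10^-7) = 4.39×10^6 J/(m²·K).
D = C / (ρ c_p) = 4.39×10^6 / (1899 × 1531) = 1.51 m.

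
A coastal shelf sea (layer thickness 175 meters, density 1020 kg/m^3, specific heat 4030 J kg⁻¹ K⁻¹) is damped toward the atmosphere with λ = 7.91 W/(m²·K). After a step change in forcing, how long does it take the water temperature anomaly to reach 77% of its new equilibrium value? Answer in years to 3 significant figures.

4.24 years

Areal heat capacity C = ρ c_p D = 1020 × 4030 × 175 = 7.19×10^8 J/(m²·K).
τ = C / λ = 7.19×10^8 / 7.91 = 9.09×10^7 s.
Fraction reached: 1 − e^(−t/τ) = 0.77 ⇒ t = −τ ln(1 − 0.77) = τ × 1.47.
t = 1.34×10^8 s = 4.24 years.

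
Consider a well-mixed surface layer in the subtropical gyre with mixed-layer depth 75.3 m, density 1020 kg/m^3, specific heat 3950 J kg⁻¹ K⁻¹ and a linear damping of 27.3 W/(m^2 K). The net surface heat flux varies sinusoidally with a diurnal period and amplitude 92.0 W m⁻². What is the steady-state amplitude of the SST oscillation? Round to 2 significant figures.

Areal heat capacity C = ρ c_p D = 1020 × 3950 × 75.3 = 3.03×10^8 J/(m^2 K).
Angular frequency ω = 2π / T = 2π / 86400 s = 7.27×10^-5 s⁻¹.
√((Cω)² + λ²) = √((22100)² + 27.3²) = 22100 W/(m²·K).
Amplitude A = F₀ / √((Cω)²+λ²) = 92.0 / 22100 = 0.00417 K.

0.0042 K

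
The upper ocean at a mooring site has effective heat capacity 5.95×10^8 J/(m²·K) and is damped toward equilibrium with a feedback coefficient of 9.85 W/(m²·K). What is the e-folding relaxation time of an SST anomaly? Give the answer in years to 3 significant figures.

1.91 years

Areal heat capacity C = 5.95×10^8 J/(m²·K) (given).
Relaxation time τ = C / λ = 5.95×10^8 / 9.85 = 6.04×10^7 s.
In years: 6.04×10^7 s / (3.156×10^7 s/year) = 1.91 years.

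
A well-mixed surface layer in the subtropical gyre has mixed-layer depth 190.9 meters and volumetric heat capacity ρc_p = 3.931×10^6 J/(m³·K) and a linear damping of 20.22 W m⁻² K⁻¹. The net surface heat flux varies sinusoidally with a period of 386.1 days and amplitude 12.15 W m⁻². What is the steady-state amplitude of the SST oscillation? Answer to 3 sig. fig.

Areal heat capacity C = ρc_p × D = 3.931×10^6 × 190.9 = 7.50×10^8 J m⁻² K⁻¹.
Angular frequency ω = 2π / T = 2π / 3.34×10^7 s = 1.88×10^-7 s⁻¹.
√((Cω)² + λ²) = √((141)² + 20.22²) = 143 W/(m²·K).
Amplitude A = F₀ / √((Cω)²+λ²) = 12.15 / 143 = 0.0851 K.

0.0851 K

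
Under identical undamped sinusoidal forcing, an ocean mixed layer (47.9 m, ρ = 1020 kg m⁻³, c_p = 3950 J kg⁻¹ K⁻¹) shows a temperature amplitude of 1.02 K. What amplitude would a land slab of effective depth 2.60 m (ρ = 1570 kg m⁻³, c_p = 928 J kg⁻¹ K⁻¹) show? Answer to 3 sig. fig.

52.0 K

C_ocean = 1.93×10^8 J/(m²·K); C_land = 3.79×10^6 J/(m²·K).
A ∝ 1/C ⇒ A_land = A_ocean × C_ocean/C_land = 1.02 × 50.9 = 52.0 K.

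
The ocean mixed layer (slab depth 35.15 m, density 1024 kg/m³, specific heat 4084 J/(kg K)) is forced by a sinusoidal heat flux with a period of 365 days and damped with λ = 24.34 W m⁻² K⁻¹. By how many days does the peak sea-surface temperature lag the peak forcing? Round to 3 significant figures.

51.0 days

Areal heat capacity C = ρ c_p D = 1024 × 4084 × 35.15 = 1.47×10^8 J/(m^2 K).
ω = 2π / 3.15×10^7 s = 1.99×10^-7 s⁻¹.
Phase lag φ = arctan(Cω/λ) = arctan(29.3/24.34) = 0.877 rad.
Time lag = φ / ω = 0.877 / 1.99×10^-7 = 4.40×10^6 s = 51.0 days.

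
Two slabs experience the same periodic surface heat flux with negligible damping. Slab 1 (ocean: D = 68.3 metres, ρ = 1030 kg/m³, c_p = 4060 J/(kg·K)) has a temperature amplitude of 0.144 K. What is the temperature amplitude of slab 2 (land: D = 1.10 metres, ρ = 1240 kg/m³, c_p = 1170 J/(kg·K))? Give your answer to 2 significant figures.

C_ocean = 2.86×10^8 J/(m²·K); C_land = 1.60×10^6 J/(m²·K).
A ∝ 1/C ⇒ A_land = A_ocean × C_ocean/C_land = 0.144 × 179 = 25.8 K.

26 K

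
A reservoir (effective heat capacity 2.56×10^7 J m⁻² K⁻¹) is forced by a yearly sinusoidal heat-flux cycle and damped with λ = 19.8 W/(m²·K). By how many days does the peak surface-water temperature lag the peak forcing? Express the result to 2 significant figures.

Areal heat capacity C = 2.56×10^7 J m⁻² K⁻¹ (given).
ω = 2π / 3.15×10^7 s = 1.99×10^-7 s⁻¹.
Phase lag φ = arctan(Cω/λ) = arctan(5.10/19.8) = 0.252 rad.
Time lag = φ / ω = 0.252 / 1.99×10^-7 = 1.27×10^6 s = 14.6 days.

15 days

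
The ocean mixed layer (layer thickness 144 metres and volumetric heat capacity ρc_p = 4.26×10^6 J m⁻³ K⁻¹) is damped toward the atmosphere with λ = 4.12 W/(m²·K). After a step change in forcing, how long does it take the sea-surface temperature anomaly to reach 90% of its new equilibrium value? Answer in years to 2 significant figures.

Areal heat capacity C = ρc_p × D = 4.26×10^6 × 144 = 6.13×10^8 J/(m²·K).
τ = C / λ = 6.13×10^8 / 4.12 = 1.49×10^8 s.
Fraction reached: 1 − e^(−t/τ) = 0.90 ⇒ t = −τ ln(1 − 0.90) = τ × 2.30.
t = 3.43×10^8 s = 10.9 years.

11 years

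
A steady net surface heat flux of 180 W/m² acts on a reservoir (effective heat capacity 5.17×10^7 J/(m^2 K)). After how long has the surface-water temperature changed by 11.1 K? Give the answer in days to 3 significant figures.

Areal heat capacity C = 5.17×10^7 J/(m^2 K) (given).
Time required: Δt = C ΔT / F = 5.17×10^7 × 11.1 / 180 = 3.19×10^6 s.
In days: 3.19×10^6 s / (86400 s/day) = 36.9 days.

36.9 days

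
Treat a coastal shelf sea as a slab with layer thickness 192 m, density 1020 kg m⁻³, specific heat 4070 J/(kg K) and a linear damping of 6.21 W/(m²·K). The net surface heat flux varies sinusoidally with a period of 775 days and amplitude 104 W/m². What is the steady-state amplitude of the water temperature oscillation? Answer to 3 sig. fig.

Areal heat capacity C = ρ c_p D = 1020 × 4070 × 192 = 7.97×10^8 J m⁻² K⁻¹.
Angular frequency ω = 2π / T = 2π / 6.70×10^7 s = 9.38×10^-8 s⁻¹.
√((Cω)² + λ²) = √((74.8)² + 6.21²) = 75.1 W/(m²·K).
Amplitude A = F₀ / √((Cω)²+λ²) = 104 / 75.1 = 1.39 K.

1.39 K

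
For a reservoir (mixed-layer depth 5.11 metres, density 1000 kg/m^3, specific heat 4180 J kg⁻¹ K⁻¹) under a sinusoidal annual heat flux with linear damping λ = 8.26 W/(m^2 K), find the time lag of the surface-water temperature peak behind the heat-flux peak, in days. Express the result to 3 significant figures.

27.6 days

Areal heat capacity C = ρ c_p D = 1000 × 4180 × 5.11 = 2.14×10^7 J/(m²·K).
ω = 2π / 3.15×10^7 s = 1.99×10^-7 s⁻¹.
Phase lag φ = arctan(Cω/λ) = arctan(4.26/8.26) = 0.476 rad.
Time lag = φ / ω = 0.476 / 1.99×10^-7 = 2.39×10^6 s = 27.6 days.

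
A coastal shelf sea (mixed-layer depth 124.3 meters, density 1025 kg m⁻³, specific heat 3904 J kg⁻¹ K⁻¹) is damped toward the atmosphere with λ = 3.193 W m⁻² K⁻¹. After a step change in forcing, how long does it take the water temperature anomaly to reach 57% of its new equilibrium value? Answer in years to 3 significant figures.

4.17 years

Areal heat capacity C = ρ c_p D = 1025 × 3904 × 124.3 = 4.97×10^8 J m⁻² K⁻¹.
τ = C / λ = 4.97×10^8 / 3.193 = 1.56×10^8 s.
Fraction reached: 1 − e^(−t/τ) = 0.57 ⇒ t = −τ ln(1 − 0.57) = τ × 0.844.
t = 1.31×10^8 s = 4.17 years.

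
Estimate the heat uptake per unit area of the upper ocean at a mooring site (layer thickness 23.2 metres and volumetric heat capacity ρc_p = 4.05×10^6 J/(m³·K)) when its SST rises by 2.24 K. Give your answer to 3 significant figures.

Areal heat capacity C = ρc_p × D = 4.05×10^6 × 23.2 = 9.40×10^7 J m⁻² K⁻¹.
ΔQ = C ΔT = 9.40×10^7 × 2.24 = 2.10×10^8 J/m².

2.10×10^8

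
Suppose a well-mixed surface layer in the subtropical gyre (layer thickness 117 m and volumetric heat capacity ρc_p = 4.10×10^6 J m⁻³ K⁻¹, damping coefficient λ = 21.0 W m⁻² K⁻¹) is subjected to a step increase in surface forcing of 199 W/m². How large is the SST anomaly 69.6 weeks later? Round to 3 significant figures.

Areal heat capacity C = ρc_p × D = 4.10×10^6 × 117 = 4.80×10^8 J/(m²·K).
τ = C / λ = 4.80×10^8 / 21.0 = 2.28×10^7 s.
Equilibrium anomaly ΔT_eq = F / λ = 199 / 21.0 = 9.48 K.
t = 69.6 weeks = 4.21×10^7 s, so t/τ = 1.84.
ΔT(t) = ΔT_eq (1 − e^(−t/τ)) = 9.48 × (1 − e^−1.84) = 7.98 K.

7.98 K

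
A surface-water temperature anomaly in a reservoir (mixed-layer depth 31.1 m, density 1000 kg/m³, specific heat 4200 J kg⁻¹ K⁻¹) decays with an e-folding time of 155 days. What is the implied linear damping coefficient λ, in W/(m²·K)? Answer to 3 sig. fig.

9.75

Areal heat capacity C = ρ c_p D = 1000 × 4200 × 31.1 = 1.31×10^8 J/(m^2 K).
τ = 155 days = 1.34×10^7 s.
λ = C / τ = 1.31×10^8 / 1.34×10^7 = 9.75 W/(m²·K).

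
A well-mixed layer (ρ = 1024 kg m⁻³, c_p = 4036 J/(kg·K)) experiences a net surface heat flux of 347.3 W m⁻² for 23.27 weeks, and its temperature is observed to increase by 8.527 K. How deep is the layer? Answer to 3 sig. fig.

139 m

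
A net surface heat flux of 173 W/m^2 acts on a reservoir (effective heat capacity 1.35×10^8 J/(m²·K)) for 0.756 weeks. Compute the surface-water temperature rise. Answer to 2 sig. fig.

0.59 K

Areal heat capacity C = 1.35×10^8 J/(m²·K) (given).
Net heat input Q = F Δt = 173 × (0.756 weeks × 6.048×10^5 s/week) = 7.91×10^7 J/m².
ΔT = Q / C = 7.91×10^7 / 1.35×10^8 = 0.586 K.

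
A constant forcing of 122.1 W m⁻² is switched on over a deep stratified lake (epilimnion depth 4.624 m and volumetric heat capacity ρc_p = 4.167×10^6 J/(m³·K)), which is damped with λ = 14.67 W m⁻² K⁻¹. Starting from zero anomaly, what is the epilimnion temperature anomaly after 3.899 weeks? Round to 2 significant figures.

6.9 K

Areal heat capacity C = ρc_p × D = 4.167×10^6 × 4.624 = 1.93×10^7 J/(m²·K).
τ = C / λ = 1.93×10^7 / 14.67 = 1.31×10^6 s.
Equilibrium anomaly ΔT_eq = F / λ = 122.1 / 14.67 = 8.32 K.
t = 3.899 weeks = 2.36×10^6 s, so t/τ = 1.80.
ΔT(t) = ΔT_eq (1 − e^(−t/τ)) = 8.32 × (1 − e^−1.80) = 6.94 K.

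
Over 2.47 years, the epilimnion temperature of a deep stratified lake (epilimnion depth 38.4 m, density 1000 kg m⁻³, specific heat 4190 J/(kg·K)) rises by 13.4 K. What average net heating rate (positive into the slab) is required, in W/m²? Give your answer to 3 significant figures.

Areal heat capacity C = ρ c_p D = 1000 × 4190 × 38.4 = 1.61×10^8 J/(m²·K).
Required heat per unit area: Q = C ΔT = 1.61×10^8 × 13.4 = 2.16×10^9 J/m².
Flux F = Q / Δt = 2.16×10^9 / 7.79×10^7 s = 27.7 W/m².

27.7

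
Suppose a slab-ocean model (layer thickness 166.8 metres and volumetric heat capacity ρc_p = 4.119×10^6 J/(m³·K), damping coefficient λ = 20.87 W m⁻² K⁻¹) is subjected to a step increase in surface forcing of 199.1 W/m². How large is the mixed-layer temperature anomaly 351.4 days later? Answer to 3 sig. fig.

5.75 K

Areal heat capacity C = ρc_p × D = 4.119×10^6 × 166.8 = 6.87×10^8 J m⁻² K⁻¹.
τ = C / λ = 6.87×10^8 / 20.87 = 3.29×10^7 s.
Equilibrium anomaly ΔT_eq = F / λ = 199.1 / 20.87 = 9.54 K.
t = 351.4 days = 3.04×10^7 s, so t/τ = 0.922.
ΔT(t) = ΔT_eq (1 − e^(−t/τ)) = 9.54 × (1 − e^−0.922) = 5.75 K.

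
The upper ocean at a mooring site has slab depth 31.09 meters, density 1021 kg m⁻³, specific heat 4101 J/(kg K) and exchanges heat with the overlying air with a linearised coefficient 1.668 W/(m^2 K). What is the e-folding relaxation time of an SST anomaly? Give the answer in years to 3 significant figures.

Areal heat capacity C = ρ c_p D = 1021 × 4101 × 31.09 = 1.30×10^8 J/(m²·K).
Relaxation time τ = C / λ = 1.30×10^8 / 1.668 = 7.80×10^7 s.
In years: 7.80×10^7 s / (3.156×10^7 s/year) = 2.47 years.

2.47 years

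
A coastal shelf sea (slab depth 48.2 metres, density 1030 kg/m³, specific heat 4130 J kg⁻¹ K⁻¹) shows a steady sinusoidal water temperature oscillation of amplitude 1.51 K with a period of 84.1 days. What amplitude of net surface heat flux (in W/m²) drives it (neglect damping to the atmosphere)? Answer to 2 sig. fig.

Areal heat capacity C = ρ c_p D = 1030 × 4130 × 48.2 = 2.05×10^8 J/(m²·K).
ω = 2π / 7.27×10^6 s = 8.65×10^-7 s⁻¹.
Cω = 2.05×10^8 × 8.65×10^-7 = 177 W/(m²·K).
F₀ = A × Cω = 1.51 × 177 = 268 W/m².

270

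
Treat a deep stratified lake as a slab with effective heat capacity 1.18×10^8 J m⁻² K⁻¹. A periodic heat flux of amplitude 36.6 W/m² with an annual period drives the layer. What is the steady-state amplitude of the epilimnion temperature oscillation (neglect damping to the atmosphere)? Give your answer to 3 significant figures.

1.56 K

Areal heat capacity C = 1.18×10^8 J m⁻² K⁻¹ (given).
Angular frequency ω = 2π / T = 2π / 3.15×10^7 s = 1.99×10^-7 s⁻¹.
Cω = 1.18×10^8 × 1.99×10^-7 = 23.5 W/(m²·K).
Amplitude A = F₀ / (Cω) = 36.6 / 23.5 = 1.56 K.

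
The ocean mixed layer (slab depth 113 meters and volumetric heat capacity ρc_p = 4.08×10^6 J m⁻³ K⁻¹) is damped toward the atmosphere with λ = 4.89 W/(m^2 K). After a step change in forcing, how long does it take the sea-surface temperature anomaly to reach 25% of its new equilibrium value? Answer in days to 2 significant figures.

310 days

Areal heat capacity C = ρc_p × D = 4.08×10^6 × 113 = 4.61×10^8 J/(m²·K).
τ = C / λ = 4.61×10^8 / 4.89 = 9.43×10^7 s.
Fraction reached: 1 − e^(−t/τ) = 0.25 ⇒ t = −τ ln(1 − 0.25) = τ × 0.288.
t = 2.71×10^7 s = 314 days.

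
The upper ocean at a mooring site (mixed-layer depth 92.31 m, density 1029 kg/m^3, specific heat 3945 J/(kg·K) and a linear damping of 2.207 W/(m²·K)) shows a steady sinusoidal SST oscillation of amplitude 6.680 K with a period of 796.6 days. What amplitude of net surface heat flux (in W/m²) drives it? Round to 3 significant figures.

Areal heat capacity C = ρ c_p D = 1029 × 3945 × 92.31 = 3.75×10^8 J/(m^2 K).
ω = 2π / 6.88×10^7 s = 9.13×10^-8 s⁻¹.
√((Cω)² + λ²) = √((34.2)² + 2.207²) = 34.3 W/(m²·K).
F₀ = A × √((Cω)²+λ²) = 6.680 × 34.3 = 229 W/m².

229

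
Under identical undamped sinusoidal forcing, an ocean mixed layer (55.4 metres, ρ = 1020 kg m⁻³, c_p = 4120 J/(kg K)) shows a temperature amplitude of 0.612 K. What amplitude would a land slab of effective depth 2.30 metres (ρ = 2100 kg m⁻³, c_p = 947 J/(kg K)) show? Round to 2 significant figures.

C_ocean = 2.33×10^8 J/(m²·K); C_land = 4.57×10^6 J/(m²·K).
A ∝ 1/C ⇒ A_land = A_ocean × C_ocean/C_land = 0.612 × 50.9 = 31.2 K.

31 K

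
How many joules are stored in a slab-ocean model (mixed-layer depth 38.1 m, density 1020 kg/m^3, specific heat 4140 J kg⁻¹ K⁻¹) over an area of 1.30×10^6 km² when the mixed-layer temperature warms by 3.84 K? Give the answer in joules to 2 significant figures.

Areal heat capacity C = ρ c_p D = 1020 × 4140 × 38.1 = 1.61×10^8 J m⁻² K⁻¹.
Heat per unit area: q = C ΔT = 1.61×10^8 × 3.84 = 6.18×10^8 J/m².
Total heat: Q = q × A = 6.18×10^8 × (1.30×10^6 × 10⁶ m²) = 8.03×10^20 J.

8.0×10^20 J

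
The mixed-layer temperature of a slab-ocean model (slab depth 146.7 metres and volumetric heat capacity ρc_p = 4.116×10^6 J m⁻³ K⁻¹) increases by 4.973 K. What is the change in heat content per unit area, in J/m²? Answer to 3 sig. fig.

Areal heat capacity C = ρc_p × D = 4.116×10^6 × 146.7 = 6.04×10^8 J m⁻² K⁻¹.
ΔQ = C ΔT = 6.04×10^8 × 4.973 = 3.00×10^9 J/m².

3.00×10^9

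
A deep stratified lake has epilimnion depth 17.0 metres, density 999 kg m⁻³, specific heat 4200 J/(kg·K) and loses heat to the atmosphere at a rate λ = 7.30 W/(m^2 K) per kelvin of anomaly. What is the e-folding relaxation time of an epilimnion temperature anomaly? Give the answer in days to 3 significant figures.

Areal heat capacity C = ρ c_p D = 999 × 4200 × 17.0 = 7.13×10^7 J/(m²·K).
Relaxation time τ = C / λ = 7.13×10^7 / 7.30 = 9.77×10^6 s.
In days: 9.77×10^6 s / (86400 s/day) = 113 days.

113 days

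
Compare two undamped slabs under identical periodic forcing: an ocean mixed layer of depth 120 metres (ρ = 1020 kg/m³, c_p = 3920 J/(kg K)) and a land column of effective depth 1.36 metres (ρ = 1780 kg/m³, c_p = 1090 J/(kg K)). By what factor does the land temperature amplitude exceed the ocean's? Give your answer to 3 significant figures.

C_ocean = 1020 × 3920 × 120 = 4.80×10^8 J/(m²·K).
C_land = 1780 × 1090 × 1.36 = 2.64×10^6 J/(m²·K).
Undamped amplitude ∝ 1/C, so A_land/A_ocean = C_ocean/C_land = 182.

182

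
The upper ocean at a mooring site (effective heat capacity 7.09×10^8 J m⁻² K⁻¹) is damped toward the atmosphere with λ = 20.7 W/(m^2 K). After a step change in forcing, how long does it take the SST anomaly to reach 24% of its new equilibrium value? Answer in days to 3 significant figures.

Areal heat capacity C = 7.09×10^8 J m⁻² K⁻¹ (given).
τ = C / λ = 7.09×10^8 / 20.7 = 3.43×10^7 s.
Fraction reached: 1 − e^(−t/τ) = 0.24 ⇒ t = −τ ln(1 − 0.24) = τ × 0.274.
t = 9.40×10^6 s = 109 days.

109 days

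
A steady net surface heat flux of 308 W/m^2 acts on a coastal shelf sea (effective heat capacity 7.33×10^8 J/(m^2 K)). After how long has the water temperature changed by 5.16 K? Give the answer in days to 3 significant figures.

142 days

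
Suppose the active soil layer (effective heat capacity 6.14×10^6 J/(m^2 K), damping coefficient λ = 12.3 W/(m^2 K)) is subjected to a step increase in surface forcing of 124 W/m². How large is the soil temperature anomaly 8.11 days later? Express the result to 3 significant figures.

7.60 K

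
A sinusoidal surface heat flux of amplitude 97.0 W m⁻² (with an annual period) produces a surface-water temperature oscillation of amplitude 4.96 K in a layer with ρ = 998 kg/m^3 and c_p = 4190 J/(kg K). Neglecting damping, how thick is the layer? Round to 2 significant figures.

23 m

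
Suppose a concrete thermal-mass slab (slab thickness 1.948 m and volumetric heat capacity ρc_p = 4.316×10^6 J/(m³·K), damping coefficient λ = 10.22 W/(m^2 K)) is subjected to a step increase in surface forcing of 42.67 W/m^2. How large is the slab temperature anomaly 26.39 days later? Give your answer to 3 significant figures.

Areal heat capacity C = ρc_p × D = 4.316×10^6 × 1.948 = 8.41×10^6 J m⁻² K⁻¹.
τ = C / λ = 8.41×10^6 / 10.22 = 8.23×10^5 s.
Equilibrium anomaly ΔT_eq = F / λ = 42.67 / 10.22 = 4.18 K.
t = 26.39 days = 2.28×10^6 s, so t/τ = 2.77.
ΔT(t) = ΔT_eq (1 − e^(−t/τ)) = 4.18 × (1 − e^−2.77) = 3.91 K.

3.91 K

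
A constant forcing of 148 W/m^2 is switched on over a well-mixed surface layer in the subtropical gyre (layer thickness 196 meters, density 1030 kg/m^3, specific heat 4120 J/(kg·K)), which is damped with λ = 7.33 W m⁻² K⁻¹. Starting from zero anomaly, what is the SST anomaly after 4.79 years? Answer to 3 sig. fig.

Areal heat capacity C = ρ c_p D = 1030 × 4120 × 196 = 8.32×10^8 J/(m^2 K).
τ = C / λ = 8.32×10^8 / 7.33 = 1.13×10^8 s.
Equilibrium anomaly ΔT_eq = F / λ = 148 / 7.33 = 20.2 K.
t = 4.79 years = 1.51×10^8 s, so t/τ = 1.33.
ΔT(t) = ΔT_eq (1 − e^(−t/τ)) = 20.2 × (1 − e^−1.33) = 14.9 K.

14.9 K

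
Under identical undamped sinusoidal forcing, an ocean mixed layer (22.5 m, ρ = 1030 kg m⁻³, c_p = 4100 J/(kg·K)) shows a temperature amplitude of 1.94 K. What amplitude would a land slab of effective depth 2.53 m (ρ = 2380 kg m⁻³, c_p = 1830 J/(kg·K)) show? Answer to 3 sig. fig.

C_ocean = 9.50×10^7 J/(m²·K); C_land = 1.10×10^7 J/(m²·K).
A ∝ 1/C ⇒ A_land = A_ocean × C_ocean/C_land = 1.94 × 8.62 = 16.7 K.

16.7 K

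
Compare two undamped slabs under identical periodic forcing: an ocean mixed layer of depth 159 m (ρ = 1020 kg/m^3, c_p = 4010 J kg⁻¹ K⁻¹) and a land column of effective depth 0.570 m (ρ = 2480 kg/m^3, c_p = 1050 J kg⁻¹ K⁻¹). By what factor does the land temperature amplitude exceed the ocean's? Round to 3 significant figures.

438

C_ocean = 1020 × 4010 × 159 = 6.50×10^8 J/(m²·K).
C_land = 2480 × 1050 × 0.570 = 1.48×10^6 J/(m²·K).
Undamped amplitude ∝ 1/C, so A_land/A_ocean = C_ocean/C_land = 438.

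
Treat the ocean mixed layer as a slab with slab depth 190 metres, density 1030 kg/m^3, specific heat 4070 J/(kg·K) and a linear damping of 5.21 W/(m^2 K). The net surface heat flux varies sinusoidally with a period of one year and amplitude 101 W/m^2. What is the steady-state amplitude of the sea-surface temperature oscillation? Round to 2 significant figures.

Areal heat capacity C = ρ c_p D = 1030 × 4070 × 190 = 7.96×10^8 J/(m^2 K).
Angular frequency ω = 2π / T = 2π / 3.15×10^7 s = 1.99×10^-7 s⁻¹.
√((Cω)² + λ²) = √((159)² + 5.21²) = 159 W/(m²·K).
Amplitude A = F₀ / √((Cω)²+λ²) = 101 / 159 = 0.636 K.

0.64 K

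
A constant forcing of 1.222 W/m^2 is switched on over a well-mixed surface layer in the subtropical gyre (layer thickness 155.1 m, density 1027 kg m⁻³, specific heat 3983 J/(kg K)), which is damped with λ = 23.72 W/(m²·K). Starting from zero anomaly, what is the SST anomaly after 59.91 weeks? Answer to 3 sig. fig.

0.0382 K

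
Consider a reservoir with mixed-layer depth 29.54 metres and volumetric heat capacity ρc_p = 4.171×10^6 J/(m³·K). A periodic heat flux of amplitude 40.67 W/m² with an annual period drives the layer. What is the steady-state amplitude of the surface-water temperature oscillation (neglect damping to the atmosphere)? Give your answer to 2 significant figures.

1.7 K

Areal heat capacity C = ρc_p × D = 4.171×10^6 × 29.54 = 1.23×10^8 J/(m²·K).
Angular frequency ω = 2π / T = 2π / 3.15×10^7 s = 1.99×10^-7 s⁻¹.
Cω = 1.23×10^8 × 1.99×10^-7 = 24.5 W/(m²·K).
Amplitude A = F₀ / (Cω) = 40.67 / 24.5 = 1.66 K.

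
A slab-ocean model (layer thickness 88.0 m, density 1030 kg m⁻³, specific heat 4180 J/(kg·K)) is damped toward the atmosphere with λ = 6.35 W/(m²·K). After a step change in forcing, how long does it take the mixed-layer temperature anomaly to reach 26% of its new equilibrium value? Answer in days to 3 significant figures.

208 days

Areal heat capacity C = ρ c_p D = 1030 × 4180 × 88.0 = 3.79×10^8 J/(m²·K).
τ = C / λ = 3.79×10^8 / 6.35 = 5.97×10^7 s.
Fraction reached: 1 − e^(−t/τ) = 0.26 ⇒ t = −τ ln(1 − 0.26) = τ × 0.301.
t = 1.80×10^7 s = 208 days.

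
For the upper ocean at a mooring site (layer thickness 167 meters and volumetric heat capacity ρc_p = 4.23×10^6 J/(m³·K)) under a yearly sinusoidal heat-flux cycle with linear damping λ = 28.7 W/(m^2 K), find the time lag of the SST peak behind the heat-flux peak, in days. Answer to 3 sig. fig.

79.6 days

Areal heat capacity C = ρc_p × D = 4.23×10^6 × 167 = 7.06×10^8 J/(m²·K).
ω = 2π / 3.15×10^7 s = 1.99×10^-7 s⁻¹.
Phase lag φ = arctan(Cω/λ) = arctan(141/28.7) = 1.37 rad.
Time lag = φ / ω = 1.37 / 1.99×10^-7 = 6.87×10^6 s = 79.6 days.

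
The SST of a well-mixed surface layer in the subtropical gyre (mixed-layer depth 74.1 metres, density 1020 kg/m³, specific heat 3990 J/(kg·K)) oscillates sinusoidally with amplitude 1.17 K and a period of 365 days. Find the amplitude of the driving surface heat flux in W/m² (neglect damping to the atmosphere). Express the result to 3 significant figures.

70.3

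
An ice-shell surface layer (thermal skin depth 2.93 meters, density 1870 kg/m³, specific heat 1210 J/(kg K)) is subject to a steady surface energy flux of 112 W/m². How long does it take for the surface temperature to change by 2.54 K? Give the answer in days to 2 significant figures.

1.7 days

Areal heat capacity C = ρ c_p D = 1870 × 1210 × 2.93 = 6.63×10^6 J m⁻² K⁻¹.
Time required: Δt = C ΔT / F = 6.63×10^6 × 2.54 / 112 = 1.50×10^5 s.
In days: 1.50×10^5 s / (86400 s/day) = 1.74 days.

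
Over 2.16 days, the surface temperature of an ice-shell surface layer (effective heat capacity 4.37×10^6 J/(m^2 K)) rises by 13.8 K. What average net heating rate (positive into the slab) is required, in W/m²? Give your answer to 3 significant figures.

323

Areal heat capacity C = 4.37×10^6 J/(m^2 K) (given).
Required heat per unit area: Q = C ΔT = 4.37×10^6 × 13.8 = 6.03×10^7 J/m².
Flux F = Q / Δt = 6.03×10^7 / 1.87×10^5 s = 323 W/m².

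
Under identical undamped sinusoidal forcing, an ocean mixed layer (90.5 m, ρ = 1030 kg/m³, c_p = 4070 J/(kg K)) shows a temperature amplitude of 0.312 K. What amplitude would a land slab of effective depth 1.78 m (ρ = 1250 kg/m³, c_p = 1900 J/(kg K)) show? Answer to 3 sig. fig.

C_ocean = 3.79×10^8 J/(m²·K); C_land = 4.23×10^6 J/(m²·K).
A ∝ 1/C ⇒ A_land = A_ocean × C_ocean/C_land = 0.312 × 89.7 = 28.0 K.

28.0 K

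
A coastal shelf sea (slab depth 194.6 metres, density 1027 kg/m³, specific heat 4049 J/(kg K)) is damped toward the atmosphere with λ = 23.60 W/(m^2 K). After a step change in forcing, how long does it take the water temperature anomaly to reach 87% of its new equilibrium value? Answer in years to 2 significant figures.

2.2 years

Areal heat capacity C = ρ c_p D = 1027 × 4049 × 194.6 = 8.09×10^8 J/(m²·K).
τ = C / λ = 8.09×10^8 / 23.60 = 3.43×10^7 s.
Fraction reached: 1 − e^(−t/τ) = 0.87 ⇒ t = −τ ln(1 − 0.87) = τ × 2.04.
t = 7.00×10^7 s = 2.22 years.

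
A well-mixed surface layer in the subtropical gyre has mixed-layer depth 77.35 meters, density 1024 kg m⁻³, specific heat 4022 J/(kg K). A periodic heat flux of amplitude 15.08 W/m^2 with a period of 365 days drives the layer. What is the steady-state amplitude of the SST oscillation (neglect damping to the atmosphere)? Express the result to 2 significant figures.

0.24 K

Areal heat capacity C = ρ c_p D = 1024 × 4022 × 77.35 = 3.19×10^8 J/(m²·K).
Angular frequency ω = 2π / T = 2π / 3.15×10^7 s = 1.99×10^-7 s⁻¹.
Cω = 3.19×10^8 × 1.99×10^-7 = 63.5 W/(m²·K).
Amplitude A = F₀ / (Cω) = 15.08 / 63.5 = 0.238 K.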